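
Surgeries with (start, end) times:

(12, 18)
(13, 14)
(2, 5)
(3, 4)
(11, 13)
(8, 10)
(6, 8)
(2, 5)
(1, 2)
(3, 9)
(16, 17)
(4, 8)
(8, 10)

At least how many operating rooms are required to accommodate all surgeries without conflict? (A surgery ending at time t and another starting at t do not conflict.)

Events (time:±→running): 1:+→1 2:-→0 2:+→1 2:+→2 3:+→3 3:+→4 … peak 4.

4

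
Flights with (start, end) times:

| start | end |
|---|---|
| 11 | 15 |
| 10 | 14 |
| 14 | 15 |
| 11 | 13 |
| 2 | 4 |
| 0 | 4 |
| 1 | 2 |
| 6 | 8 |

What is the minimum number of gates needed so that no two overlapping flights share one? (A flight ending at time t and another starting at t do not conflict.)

Count concurrent intervals with a sweep; the peak is the room count.
Events (time:±→running): 0:+→1 1:+→2 2:-→1 2:+→2 4:-→1 4:-→0 6:+→1 8:-→0 10:+→1 11:+→2 11:+→3 … peak 3.

3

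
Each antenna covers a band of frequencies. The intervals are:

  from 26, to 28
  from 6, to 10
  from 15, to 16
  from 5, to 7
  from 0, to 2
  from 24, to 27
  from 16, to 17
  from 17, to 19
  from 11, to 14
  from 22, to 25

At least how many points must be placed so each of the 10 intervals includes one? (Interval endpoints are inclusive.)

7

Sorted: [0,2] [5,7] [6,10] [11,14] [15,16] [16,17] [17,19] [22,25] [24,27] [26,28]
{[0,2]} hit by 2; {[5,7],[6,10]} hit by 7; {[11,14]} hit by 14; {[15,16],[16,17]} hit by 16; {[17,19]} hit by 19; {[22,25],[24,27]} hit by 25; {[26,28]} hit by 28.
Points: 2, 7, 14, 16, 19, 25, 28 (7 total).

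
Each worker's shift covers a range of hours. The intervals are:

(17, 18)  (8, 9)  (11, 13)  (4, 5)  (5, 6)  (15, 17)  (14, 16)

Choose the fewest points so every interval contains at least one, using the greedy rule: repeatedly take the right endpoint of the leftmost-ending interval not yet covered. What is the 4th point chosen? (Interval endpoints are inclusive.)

16

Sorted: [4,5] [5,6] [8,9] [11,13] [14,16] [15,17] [17,18]
{[4,5],[5,6]} hit by 5; {[8,9]} hit by 9; {[11,13]} hit by 13; {[14,16],[15,17]} hit by 16; {[17,18]} hit by 18.
Points: 5, 9, 13, 16, 18 (5 total).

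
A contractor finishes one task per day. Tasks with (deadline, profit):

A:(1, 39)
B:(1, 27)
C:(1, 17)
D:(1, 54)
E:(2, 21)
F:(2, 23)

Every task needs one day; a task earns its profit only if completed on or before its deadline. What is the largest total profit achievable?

77

Sort by profit descending; place each in the latest free slot ≤ its deadline.
Profit order: D=54 A=39 B=27 F=23 E=21 C=17
Assign: D→slot 1, A skipped, B skipped, F→slot 2, E skipped, C skipped.
Slots: [1:D] [2:F]
Profit = 54 + 23 = 77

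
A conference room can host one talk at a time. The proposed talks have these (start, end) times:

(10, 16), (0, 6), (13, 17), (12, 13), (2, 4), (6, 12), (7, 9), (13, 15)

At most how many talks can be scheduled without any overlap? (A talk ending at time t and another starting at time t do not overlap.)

Greedy by earliest finish: after sorting by end time, pick each interval compatible with the last pick.
Sorted by end: (2,4)  (0,6)  (7,9)  (6,12)  (12,13)  (13,15)  (10,16)  (13,17)
take (2,4); take (7,9); take (12,13); take (13,15); skip (13,17).
Selected 4 talks.

4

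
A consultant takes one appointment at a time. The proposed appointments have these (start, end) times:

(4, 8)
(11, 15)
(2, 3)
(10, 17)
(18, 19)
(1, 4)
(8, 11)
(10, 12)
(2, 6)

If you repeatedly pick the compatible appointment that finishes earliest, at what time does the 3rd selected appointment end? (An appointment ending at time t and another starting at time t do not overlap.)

Greedy by earliest finish: after sorting by end time, pick each interval compatible with the last pick.
Sorted by end: (2,3)  (1,4)  (2,6)  (4,8)  (8,11)  (10,12)  (11,15)  (10,17)  (18,19)
take (2,3); skip (2,6); take (4,8); take (8,11); skip (10,12); take (11,15); take (18,19).
Selected: (2,3) (4,8) (8,11) (11,15) (18,19)

11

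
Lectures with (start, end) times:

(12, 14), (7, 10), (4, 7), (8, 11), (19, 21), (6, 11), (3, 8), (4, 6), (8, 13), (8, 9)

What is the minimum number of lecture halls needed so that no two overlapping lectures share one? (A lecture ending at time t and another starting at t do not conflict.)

5

The answer is the maximum number of intervals overlapping at any instant.
Events (time:±→running): 3:+→1 4:+→2 4:+→3 6:-→2 6:+→3 7:-→2 7:+→3 8:-→2 8:+→3 8:+→4 8:+→5 … peak 5.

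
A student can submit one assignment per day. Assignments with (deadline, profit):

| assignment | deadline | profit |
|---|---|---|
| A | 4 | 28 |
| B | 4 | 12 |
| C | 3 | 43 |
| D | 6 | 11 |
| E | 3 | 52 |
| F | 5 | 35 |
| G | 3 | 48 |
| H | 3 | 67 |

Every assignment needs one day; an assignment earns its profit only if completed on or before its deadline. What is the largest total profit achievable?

241

By profit: H(d3,67), E(d3,52), G(d3,48), C(d3,43), F(d5,35), A(d4,28), B(d4,12), D(d6,11)
H→slot 3; E→slot 2; G→slot 1; C skipped; F→slot 5; A→slot 4; B skipped; D→slot 6.
Profit = 48 + 52 + 67 + 28 + 35 + 11 = 241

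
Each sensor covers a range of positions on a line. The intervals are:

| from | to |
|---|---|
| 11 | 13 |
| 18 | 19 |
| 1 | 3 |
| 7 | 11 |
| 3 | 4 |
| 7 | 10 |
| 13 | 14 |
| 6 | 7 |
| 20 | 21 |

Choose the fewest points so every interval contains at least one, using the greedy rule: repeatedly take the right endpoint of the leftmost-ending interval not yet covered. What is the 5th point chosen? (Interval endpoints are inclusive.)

Sorted: [1,3] [3,4] [6,7] [7,10] [7,11] [11,13] [13,14] [18,19] [20,21]
{[1,3],[3,4]} hit by 3; {[6,7],[7,10],[7,11]} hit by 7; {[11,13],[13,14]} hit by 13; {[18,19]} hit by 19; {[20,21]} hit by 21.
Points: 3, 7, 13, 19, 21 (5 total).

21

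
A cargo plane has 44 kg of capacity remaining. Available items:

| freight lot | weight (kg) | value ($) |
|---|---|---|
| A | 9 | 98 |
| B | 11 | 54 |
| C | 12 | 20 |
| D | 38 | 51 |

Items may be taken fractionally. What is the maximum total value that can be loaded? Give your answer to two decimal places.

Ratios (sorted): A 10.89, B 4.91, C 1.67, D 1.34
take A (9 @ 98); take B (11 @ 54); take C (12 @ 20); take 12/38 of D → 16.11. Capacity used 44/44.
Total value = 188.11

188.11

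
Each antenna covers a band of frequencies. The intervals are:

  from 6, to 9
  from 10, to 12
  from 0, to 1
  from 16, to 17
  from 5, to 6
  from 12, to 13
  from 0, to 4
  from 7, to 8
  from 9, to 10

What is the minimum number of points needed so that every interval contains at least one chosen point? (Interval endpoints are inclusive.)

Sorted: [0,1] [0,4] [5,6] [7,8] [6,9] [9,10] [10,12] [12,13] [16,17]
{[0,1],[0,4]} hit by 1; {[5,6]} hit by 6; {[7,8],[6,9]} hit by 8; {[9,10],[10,12]} hit by 10; {[12,13]} hit by 13; {[16,17]} hit by 17.
Points: 1, 6, 8, 10, 13, 17 (6 total).

6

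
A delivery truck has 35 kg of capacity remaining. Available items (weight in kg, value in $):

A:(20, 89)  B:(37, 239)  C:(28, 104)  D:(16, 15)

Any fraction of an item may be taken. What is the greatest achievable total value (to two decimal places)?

226.08

Sort by value per unit weight and fill in that order.
Order: B (239/37=6.46) > A (89/20=4.45) > C (104/28=3.71) > D (15/16=0.94)
Fill: take 35/37 of B → 226.08; 35/35 used.
Total value = 226.08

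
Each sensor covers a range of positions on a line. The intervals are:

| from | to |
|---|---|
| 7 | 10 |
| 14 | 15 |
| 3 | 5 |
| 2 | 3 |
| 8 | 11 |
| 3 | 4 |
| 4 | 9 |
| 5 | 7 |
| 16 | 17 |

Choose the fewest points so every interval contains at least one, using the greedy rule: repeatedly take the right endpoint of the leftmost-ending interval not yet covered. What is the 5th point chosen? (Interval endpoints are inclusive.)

17

By right end: [2,3]  [3,4]  [3,5]  [5,7]  [4,9]  [7,10]  [8,11]  [14,15]  [16,17]
[2,3] uncovered → point at 3; [5,7] uncovered → point at 7; [8,11] uncovered → point at 11; [14,15] uncovered → point at 15; [16,17] uncovered → point at 17.
Points: 3, 7, 11, 15, 17 (5 total).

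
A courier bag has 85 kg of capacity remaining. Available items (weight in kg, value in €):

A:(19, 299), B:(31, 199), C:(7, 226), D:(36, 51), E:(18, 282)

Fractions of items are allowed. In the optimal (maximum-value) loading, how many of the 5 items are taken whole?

Greedy by value/weight ratio, highest first.
Ratios (sorted): C 32.29, A 15.74, E 15.67, B 6.42, D 1.42
take C (7 @ 226); take A (19 @ 299); take E (18 @ 282); take B (31 @ 199); take 10/36 of D → 14.17. Capacity used 85/85.
4 item(s) taken whole; one partial (take 10/36 of D).

4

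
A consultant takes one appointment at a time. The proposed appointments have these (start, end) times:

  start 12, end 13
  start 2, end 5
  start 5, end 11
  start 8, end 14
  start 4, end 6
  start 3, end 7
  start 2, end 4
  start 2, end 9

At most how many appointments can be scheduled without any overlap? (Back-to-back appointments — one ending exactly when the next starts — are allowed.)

3

Greedy by earliest finish: after sorting by end time, pick each interval compatible with the last pick.
By end time: (2,4), (2,5), (4,6), (3,7), (2,9), (5,11), (12,13), (8,14).
Pick (2,4); next start ≥ 4 → (4,6); next start ≥ 6 → (12,13).
Selected 3 appointments.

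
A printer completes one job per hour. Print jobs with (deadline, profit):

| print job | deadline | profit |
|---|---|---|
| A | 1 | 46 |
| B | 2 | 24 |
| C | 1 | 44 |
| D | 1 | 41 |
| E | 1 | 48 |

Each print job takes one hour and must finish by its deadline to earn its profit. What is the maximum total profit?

Take jobs in profit order; each goes to the latest open slot no later than its deadline.
By profit: E(d1,48), A(d1,46), C(d1,44), D(d1,41), B(d2,24)
E→slot 1; A skipped; C skipped; D skipped; B→slot 2.
Profit = 48 + 24 = 72

72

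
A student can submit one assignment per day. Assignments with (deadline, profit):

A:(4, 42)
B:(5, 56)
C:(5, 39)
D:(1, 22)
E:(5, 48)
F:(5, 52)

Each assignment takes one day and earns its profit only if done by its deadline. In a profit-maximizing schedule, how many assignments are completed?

By profit: B(d5,56), F(d5,52), E(d5,48), A(d4,42), C(d5,39), D(d1,22)
B→slot 5; F→slot 4; E→slot 3; A→slot 2; C→slot 1; D skipped.
5 of 6 scheduled.

5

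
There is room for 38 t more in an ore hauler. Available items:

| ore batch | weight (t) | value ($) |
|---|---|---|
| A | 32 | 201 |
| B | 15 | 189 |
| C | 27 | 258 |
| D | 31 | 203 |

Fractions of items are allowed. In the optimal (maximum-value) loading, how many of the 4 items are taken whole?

Ratios (sorted): B 12.60, C 9.56, D 6.55, A 6.28
take B (15 @ 189); take 23/27 of C → 219.78. Capacity used 38/38.
1 item(s) taken whole; one partial (take 23/27 of C).

1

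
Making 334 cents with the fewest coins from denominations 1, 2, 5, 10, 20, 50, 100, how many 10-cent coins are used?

1

334 = 3×100 + 1×20 + 1×10 + 2×2
Count of 10: 1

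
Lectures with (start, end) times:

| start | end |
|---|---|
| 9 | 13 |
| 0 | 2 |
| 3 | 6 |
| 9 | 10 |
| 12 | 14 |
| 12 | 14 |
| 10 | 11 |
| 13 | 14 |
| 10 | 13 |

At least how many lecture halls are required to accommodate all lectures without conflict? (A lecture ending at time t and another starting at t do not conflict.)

4

The answer is the maximum number of intervals overlapping at any instant.
starts: [0, 3, 9, 9, 10, 10, 12, 12, 13]
ends:   [2, 6, 10, 11, 13, 13, 14, 14, 14]
s0→1 e2→0 s3→1 e6→0 s9→1 s9→2 e10→1 s10→2 s10→3 e11→2 s12→3 s12→4  — peak 4.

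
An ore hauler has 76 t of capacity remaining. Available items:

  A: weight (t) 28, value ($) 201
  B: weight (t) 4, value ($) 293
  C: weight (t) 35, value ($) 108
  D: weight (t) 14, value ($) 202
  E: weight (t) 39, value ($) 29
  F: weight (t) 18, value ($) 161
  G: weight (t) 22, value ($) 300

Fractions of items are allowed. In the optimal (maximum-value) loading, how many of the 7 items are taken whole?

Greedy by value/weight ratio, highest first.
Order: B (293/4=73.25) > D (202/14=14.43) > G (300/22=13.64) > F (161/18=8.94) > A (201/28=7.18) > C (108/35=3.09) > E (29/39=0.74)
Fill: take B (4 @ 293) → take D (14 @ 202) → take G (22 @ 300) → take F (18 @ 161) → take 18/28 of A → 129.21; 76/76 used.
4 item(s) taken whole; one partial (take 18/28 of A).

4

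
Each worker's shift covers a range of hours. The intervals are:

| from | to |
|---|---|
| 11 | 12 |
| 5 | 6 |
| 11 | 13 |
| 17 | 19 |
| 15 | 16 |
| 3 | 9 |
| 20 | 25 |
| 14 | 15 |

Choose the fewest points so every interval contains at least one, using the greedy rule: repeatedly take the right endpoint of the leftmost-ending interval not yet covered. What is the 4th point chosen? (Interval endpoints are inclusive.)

Sort by right endpoint; whenever an interval is uncovered, place a point at its right end.
Sorted: [5,6] [3,9] [11,12] [11,13] [14,15] [15,16] [17,19] [20,25]
{[5,6],[3,9]} hit by 6; {[11,12],[11,13]} hit by 12; {[14,15],[15,16]} hit by 15; {[17,19]} hit by 19; {[20,25]} hit by 25.
Points: 6, 12, 15, 19, 25 (5 total).

19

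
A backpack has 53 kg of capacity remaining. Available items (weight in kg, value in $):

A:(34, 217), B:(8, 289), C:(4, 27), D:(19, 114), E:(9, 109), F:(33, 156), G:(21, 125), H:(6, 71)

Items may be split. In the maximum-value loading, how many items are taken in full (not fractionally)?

4

Sort by value per unit weight and fill in that order.
Order: B (289/8=36.12) > E (109/9=12.11) > H (71/6=11.83) > C (27/4=6.75) > A (217/34=6.38) > D (114/19=6.00) > G (125/21=5.95) > F (156/33=4.73)
Fill: take B (8 @ 289) → take E (9 @ 109) → take H (6 @ 71) → take C (4 @ 27) → take 26/34 of A → 165.94; 53/53 used.
4 item(s) taken whole; one partial (take 26/34 of A).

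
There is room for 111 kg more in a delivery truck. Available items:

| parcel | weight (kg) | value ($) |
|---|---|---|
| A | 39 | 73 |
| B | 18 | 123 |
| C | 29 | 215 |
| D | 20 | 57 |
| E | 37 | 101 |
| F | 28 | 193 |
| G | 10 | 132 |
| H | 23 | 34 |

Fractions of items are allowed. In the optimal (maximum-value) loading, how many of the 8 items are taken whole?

Order: G (132/10=13.20) > C (215/29=7.41) > F (193/28=6.89) > B (123/18=6.83) > D (57/20=2.85) > E (101/37=2.73) > A (73/39=1.87) > H (34/23=1.48)
Fill: take G (10 @ 132) → take C (29 @ 215) → take F (28 @ 193) → take B (18 @ 123) → take D (20 @ 57) → take 6/37 of E → 16.38; 111/111 used.
5 item(s) taken whole; one partial (take 6/37 of E).

5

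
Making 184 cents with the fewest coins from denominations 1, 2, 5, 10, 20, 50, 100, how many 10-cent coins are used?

184 = 1×100 + 1×50 + 1×20 + 1×10 + 2×2
Count of 10: 1

1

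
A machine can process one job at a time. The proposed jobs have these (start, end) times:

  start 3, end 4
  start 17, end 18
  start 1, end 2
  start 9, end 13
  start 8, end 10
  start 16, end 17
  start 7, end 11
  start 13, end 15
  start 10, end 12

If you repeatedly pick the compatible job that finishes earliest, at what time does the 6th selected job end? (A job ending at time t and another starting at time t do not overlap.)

17

Sort by end time and greedily take each interval whose start is ≥ the last chosen end.
By end time: (1,2), (3,4), (8,10), (7,11), (10,12), (9,13), (13,15), (16,17), (17,18).
Pick (1,2); next start ≥ 2 → (3,4); next start ≥ 4 → (8,10); next start ≥ 10 → (10,12); next start ≥ 12 → (13,15); next start ≥ 15 → (16,17); next start ≥ 17 → (17,18).
Selected: (1,2) (3,4) (8,10) (10,12) (13,15) (16,17) (17,18)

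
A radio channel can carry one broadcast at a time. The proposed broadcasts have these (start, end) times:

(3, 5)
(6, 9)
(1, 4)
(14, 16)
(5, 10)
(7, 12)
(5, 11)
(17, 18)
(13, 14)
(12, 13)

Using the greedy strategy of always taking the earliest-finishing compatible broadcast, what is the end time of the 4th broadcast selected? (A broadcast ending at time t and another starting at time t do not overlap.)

14

Order by finish time; keep every interval that doesn't clash with the previous kept one.
Sorted by end: (1,4)  (3,5)  (6,9)  (5,10)  (5,11)  (7,12)  (12,13)  (13,14)  (14,16)  (17,18)
take (1,4); take (6,9); skip (5,10); skip (5,11); skip (7,12); take (12,13); take (13,14); take (14,16); take (17,18).
Selected: (1,4) (6,9) (12,13) (13,14) (14,16) (17,18)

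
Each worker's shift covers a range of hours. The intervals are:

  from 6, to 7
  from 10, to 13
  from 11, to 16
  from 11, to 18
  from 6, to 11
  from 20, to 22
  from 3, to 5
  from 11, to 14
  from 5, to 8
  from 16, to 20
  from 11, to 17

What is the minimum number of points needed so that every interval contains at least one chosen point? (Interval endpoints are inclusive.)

Sorted: [3,5] [6,7] [5,8] [6,11] [10,13] [11,14] [11,16] [11,17] [11,18] [16,20] [20,22]
{[3,5]} hit by 5; {[6,7],[5,8],[6,11]} hit by 7; {[10,13],[11,14],[11,16],[11,17],[11,18]} hit by 13; {[16,20],[20,22]} hit by 20.
Points: 5, 7, 13, 20 (4 total).

4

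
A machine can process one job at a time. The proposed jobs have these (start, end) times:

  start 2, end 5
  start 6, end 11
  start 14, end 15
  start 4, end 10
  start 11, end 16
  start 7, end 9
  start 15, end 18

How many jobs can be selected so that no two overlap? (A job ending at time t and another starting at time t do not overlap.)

Sort by end time and greedily take each interval whose start is ≥ the last chosen end.
Sorted by end: (2,5)  (7,9)  (4,10)  (6,11)  (14,15)  (11,16)  (15,18)
take (2,5); take (7,9); skip (4,10); skip (6,11); take (14,15); take (15,18).
Selected 4 jobs.

4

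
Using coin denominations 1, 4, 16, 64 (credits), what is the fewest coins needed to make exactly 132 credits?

3

132 − 2×64→4 − 1×4→0
Total coins = 2 + 1 = 3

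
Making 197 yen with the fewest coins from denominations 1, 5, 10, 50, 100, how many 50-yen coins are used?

197 − 1×100→97 − 1×50→47 − 4×10→7 − 1×5→2 − 2×1→0
Count of 50: 1

1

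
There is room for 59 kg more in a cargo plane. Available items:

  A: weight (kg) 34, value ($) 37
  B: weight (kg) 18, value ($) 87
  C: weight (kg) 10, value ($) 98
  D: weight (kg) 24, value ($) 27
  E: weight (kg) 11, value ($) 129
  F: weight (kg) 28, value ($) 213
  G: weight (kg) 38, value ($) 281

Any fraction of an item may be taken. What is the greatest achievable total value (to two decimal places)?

Greedy by value/weight ratio, highest first.
Ratios (sorted): E 11.73, C 9.80, F 7.61, G 7.39, B 4.83, D 1.12, A 1.09
take E (11 @ 129); take C (10 @ 98); take F (28 @ 213); take 10/38 of G → 73.95. Capacity used 59/59.
Total value = 513.95

513.95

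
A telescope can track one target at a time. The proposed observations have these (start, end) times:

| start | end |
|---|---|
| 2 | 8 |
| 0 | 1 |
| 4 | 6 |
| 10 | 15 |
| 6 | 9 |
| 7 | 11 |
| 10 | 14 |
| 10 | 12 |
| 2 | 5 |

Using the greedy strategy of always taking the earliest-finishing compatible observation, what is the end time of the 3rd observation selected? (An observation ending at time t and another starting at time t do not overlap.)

Order by finish time; keep every interval that doesn't clash with the previous kept one.
By end time: (0,1), (2,5), (4,6), (2,8), (6,9), (7,11), (10,12), (10,14), (10,15).
Pick (0,1); next start ≥ 1 → (2,5); next start ≥ 5 → (6,9); next start ≥ 9 → (10,12).
Selected: (0,1) (2,5) (6,9) (10,12)

9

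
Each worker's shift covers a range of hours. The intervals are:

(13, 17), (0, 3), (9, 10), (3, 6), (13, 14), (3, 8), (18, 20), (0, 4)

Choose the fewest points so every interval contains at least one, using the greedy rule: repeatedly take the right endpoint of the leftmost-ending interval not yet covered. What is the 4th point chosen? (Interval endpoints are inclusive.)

20

By right end: [0,3]  [0,4]  [3,6]  [3,8]  [9,10]  [13,14]  [13,17]  [18,20]
[0,3] uncovered → point at 3; [9,10] uncovered → point at 10; [13,14] uncovered → point at 14; [18,20] uncovered → point at 20.
Points: 3, 10, 14, 20 (4 total).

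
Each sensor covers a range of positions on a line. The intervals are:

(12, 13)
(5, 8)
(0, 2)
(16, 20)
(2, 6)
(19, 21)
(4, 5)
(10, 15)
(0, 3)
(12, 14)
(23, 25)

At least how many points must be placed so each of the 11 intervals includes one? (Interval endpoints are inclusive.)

5

Sorted: [0,2] [0,3] [4,5] [2,6] [5,8] [12,13] [12,14] [10,15] [16,20] [19,21] [23,25]
{[0,2],[0,3]} hit by 2; {[4,5],[2,6],[5,8]} hit by 5; {[12,13],[12,14],[10,15]} hit by 13; {[16,20],[19,21]} hit by 20; {[23,25]} hit by 25.
Points: 2, 5, 13, 20, 25 (5 total).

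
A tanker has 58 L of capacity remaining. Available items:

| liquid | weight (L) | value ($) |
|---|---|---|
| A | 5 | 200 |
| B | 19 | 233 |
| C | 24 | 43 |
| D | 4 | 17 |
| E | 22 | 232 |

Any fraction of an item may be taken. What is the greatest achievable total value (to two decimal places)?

Sort by value per unit weight and fill in that order.
Ratios (sorted): A 40.00, B 12.26, E 10.55, D 4.25, C 1.79
take A (5 @ 200); take B (19 @ 233); take E (22 @ 232); take D (4 @ 17); take 8/24 of C → 14.33. Capacity used 58/58.
Total value = 696.33

696.33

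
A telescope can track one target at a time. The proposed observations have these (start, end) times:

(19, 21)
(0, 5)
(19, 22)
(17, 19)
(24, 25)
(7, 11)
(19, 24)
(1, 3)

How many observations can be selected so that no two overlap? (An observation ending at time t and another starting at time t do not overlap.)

5

By end time: (1,3), (0,5), (7,11), (17,19), (19,21), (19,22), (19,24), (24,25).
Pick (1,3); next start ≥ 3 → (7,11); next start ≥ 11 → (17,19); next start ≥ 19 → (19,21); next start ≥ 21 → (24,25).
Selected 5 observations.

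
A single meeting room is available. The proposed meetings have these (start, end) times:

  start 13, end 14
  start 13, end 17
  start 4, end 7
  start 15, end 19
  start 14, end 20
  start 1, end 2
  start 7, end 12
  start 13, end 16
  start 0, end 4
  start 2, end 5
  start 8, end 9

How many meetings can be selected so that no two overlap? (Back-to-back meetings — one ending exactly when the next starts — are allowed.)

5

By end time: (1,2), (0,4), (2,5), (4,7), (8,9), (7,12), (13,14), (13,16), (13,17), (15,19), (14,20).
Pick (1,2); next start ≥ 2 → (2,5); next start ≥ 5 → (8,9); next start ≥ 9 → (13,14); next start ≥ 14 → (15,19).
Selected 5 meetings.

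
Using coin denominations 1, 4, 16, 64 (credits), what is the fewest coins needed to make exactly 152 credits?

Use the largest denomination that fits, subtract, and repeat.
152 = 2×64 + 1×16 + 2×4
Total coins = 2 + 1 + 2 = 5

5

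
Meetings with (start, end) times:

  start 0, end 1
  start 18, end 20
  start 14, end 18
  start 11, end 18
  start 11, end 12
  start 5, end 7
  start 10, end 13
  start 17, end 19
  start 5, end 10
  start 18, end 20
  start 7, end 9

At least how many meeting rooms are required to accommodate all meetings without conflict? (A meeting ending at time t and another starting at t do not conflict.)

starts: [0, 5, 5, 7, 10, 11, 11, 14, 17, 18, 18]
ends:   [1, 7, 9, 10, 12, 13, 18, 18, 19, 20, 20]
s0→1 e1→0 s5→1 s5→2 e7→1 s7→2 e9→1 e10→0 s10→1 s11→2 s11→3  — peak 3.

3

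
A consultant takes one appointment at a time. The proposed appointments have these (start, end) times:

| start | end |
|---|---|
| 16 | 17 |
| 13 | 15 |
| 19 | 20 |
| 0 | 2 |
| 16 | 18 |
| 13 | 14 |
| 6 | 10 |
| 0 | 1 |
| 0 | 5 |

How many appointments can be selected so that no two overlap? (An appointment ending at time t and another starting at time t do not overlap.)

5

Greedy by earliest finish: after sorting by end time, pick each interval compatible with the last pick.
Sorted by end: (0,1)  (0,2)  (0,5)  (6,10)  (13,14)  (13,15)  (16,17)  (16,18)  (19,20)
take (0,1); take (6,10); take (13,14); skip (13,15); take (16,17); take (19,20).
Selected 5 appointments.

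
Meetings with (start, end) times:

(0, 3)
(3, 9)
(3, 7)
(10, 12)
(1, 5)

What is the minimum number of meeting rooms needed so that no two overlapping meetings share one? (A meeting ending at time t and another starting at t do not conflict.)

3

The answer is the maximum number of intervals overlapping at any instant.
Events (time:±→running): 0:+→1 1:+→2 3:-→1 3:+→2 3:+→3 … peak 3.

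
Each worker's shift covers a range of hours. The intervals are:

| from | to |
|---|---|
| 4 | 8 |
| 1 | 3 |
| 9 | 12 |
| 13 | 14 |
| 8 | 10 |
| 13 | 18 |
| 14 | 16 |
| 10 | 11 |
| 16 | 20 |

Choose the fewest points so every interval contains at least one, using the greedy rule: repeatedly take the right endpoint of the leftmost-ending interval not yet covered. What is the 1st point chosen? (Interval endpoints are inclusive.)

3

Process intervals by earliest right end; each time one isn't hit yet, stab at its right endpoint.
Sorted: [1,3] [4,8] [8,10] [10,11] [9,12] [13,14] [14,16] [13,18] [16,20]
{[1,3]} hit by 3; {[4,8],[8,10]} hit by 8; {[10,11],[9,12]} hit by 11; {[13,14],[14,16],[13,18]} hit by 14; {[16,20]} hit by 20.
Points: 3, 8, 11, 14, 20 (5 total).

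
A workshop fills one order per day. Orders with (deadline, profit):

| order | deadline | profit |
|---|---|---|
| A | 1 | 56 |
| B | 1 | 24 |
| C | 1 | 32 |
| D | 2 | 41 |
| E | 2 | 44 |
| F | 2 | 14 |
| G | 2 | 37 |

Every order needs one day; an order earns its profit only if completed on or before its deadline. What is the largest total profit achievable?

100

Take jobs in profit order; each goes to the latest open slot no later than its deadline.
By profit: A(d1,56), E(d2,44), D(d2,41), G(d2,37), C(d1,32), B(d1,24), F(d2,14)
A→slot 1; E→slot 2; D skipped; G skipped; C skipped; B skipped; F skipped.
Profit = 56 + 44 = 100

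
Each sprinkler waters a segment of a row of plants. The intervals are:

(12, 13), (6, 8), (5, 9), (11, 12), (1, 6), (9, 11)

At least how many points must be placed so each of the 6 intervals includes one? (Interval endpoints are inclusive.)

3

Process intervals by earliest right end; each time one isn't hit yet, stab at its right endpoint.
By right end: [1,6]  [6,8]  [5,9]  [9,11]  [11,12]  [12,13]
[1,6] uncovered → point at 6; [9,11] uncovered → point at 11; [12,13] uncovered → point at 13.
Points: 6, 11, 13 (3 total).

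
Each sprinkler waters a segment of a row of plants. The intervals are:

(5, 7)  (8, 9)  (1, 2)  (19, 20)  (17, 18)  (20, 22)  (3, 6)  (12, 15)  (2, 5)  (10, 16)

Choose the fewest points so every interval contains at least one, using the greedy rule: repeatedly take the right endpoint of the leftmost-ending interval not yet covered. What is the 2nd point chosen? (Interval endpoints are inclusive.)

Sort by right endpoint; whenever an interval is uncovered, place a point at its right end.
Sorted: [1,2] [2,5] [3,6] [5,7] [8,9] [12,15] [10,16] [17,18] [19,20] [20,22]
{[1,2],[2,5]} hit by 2; {[3,6],[5,7]} hit by 6; {[8,9]} hit by 9; {[12,15],[10,16]} hit by 15; {[17,18]} hit by 18; {[19,20],[20,22]} hit by 20.
Points: 2, 6, 9, 15, 18, 20 (6 total).

6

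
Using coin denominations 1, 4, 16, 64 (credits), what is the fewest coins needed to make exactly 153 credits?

6

Use the largest denomination that fits, subtract, and repeat.
153 = 2×64 + 1×16 + 2×4 + 1×1
Total coins = 2 + 1 + 2 + 1 = 6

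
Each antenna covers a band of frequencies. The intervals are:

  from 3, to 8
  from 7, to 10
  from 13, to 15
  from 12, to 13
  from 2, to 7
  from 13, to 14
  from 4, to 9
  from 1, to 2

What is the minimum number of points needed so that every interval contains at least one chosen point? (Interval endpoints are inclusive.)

3

Sort by right endpoint; whenever an interval is uncovered, place a point at its right end.
Sorted: [1,2] [2,7] [3,8] [4,9] [7,10] [12,13] [13,14] [13,15]
{[1,2],[2,7]} hit by 2; {[3,8],[4,9],[7,10]} hit by 8; {[12,13],[13,14],[13,15]} hit by 13.
Points: 2, 8, 13 (3 total).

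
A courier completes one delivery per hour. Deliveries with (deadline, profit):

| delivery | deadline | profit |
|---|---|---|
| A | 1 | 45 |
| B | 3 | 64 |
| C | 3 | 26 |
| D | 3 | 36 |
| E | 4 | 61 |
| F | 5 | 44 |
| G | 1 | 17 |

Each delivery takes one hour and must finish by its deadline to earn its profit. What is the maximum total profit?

Profit order: B=64 E=61 A=45 F=44 D=36 C=26 G=17
Assign: B→slot 3, E→slot 4, A→slot 1, F→slot 5, D→slot 2, C skipped, G skipped.
Slots: [1:A] [2:D] [3:B] [4:E] [5:F]
Profit = 45 + 36 + 64 + 61 + 44 = 250

250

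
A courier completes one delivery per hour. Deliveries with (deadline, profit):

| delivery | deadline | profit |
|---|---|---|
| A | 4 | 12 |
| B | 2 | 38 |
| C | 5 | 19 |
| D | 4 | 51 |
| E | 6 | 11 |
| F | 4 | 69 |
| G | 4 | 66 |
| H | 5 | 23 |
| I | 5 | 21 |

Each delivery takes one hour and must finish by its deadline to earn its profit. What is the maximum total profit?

258

Take jobs in profit order; each goes to the latest open slot no later than its deadline.
Profit order: F=69 G=66 D=51 B=38 H=23 I=21 C=19 A=12 E=11
Assign: F→slot 4, G→slot 3, D→slot 2, B→slot 1, H→slot 5, I skipped, C skipped, A skipped, E→slot 6.
Slots: [1:B] [2:D] [3:G] [4:F] [5:H] [6:E]
Profit = 38 + 51 + 66 + 69 + 23 + 11 = 258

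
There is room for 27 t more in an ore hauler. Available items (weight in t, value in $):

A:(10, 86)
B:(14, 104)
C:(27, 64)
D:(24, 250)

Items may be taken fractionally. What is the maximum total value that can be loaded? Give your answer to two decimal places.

Sort by value per unit weight and fill in that order.
Ratios (sorted): D 10.42, A 8.60, B 7.43, C 2.37
take D (24 @ 250); take 3/10 of A → 25.80. Capacity used 27/27.
Total value = 275.80

275.80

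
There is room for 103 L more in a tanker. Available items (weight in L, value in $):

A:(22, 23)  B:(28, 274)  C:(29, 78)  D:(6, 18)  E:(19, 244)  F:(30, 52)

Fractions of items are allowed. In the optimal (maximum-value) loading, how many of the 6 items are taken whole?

4

Order: E (244/19=12.84) > B (274/28=9.79) > D (18/6=3.00) > C (78/29=2.69) > F (52/30=1.73) > A (23/22=1.05)
Fill: take E (19 @ 244) → take B (28 @ 274) → take D (6 @ 18) → take C (29 @ 78) → take 21/30 of F → 36.40; 103/103 used.
4 item(s) taken whole; one partial (take 21/30 of F).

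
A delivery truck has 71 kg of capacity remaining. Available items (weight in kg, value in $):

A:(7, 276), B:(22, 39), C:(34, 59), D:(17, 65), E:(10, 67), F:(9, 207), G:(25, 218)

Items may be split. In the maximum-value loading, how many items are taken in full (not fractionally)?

Order: A (276/7=39.43) > F (207/9=23.00) > G (218/25=8.72) > E (67/10=6.70) > D (65/17=3.82) > B (39/22=1.77) > C (59/34=1.74)
Fill: take A (7 @ 276) → take F (9 @ 207) → take G (25 @ 218) → take E (10 @ 67) → take D (17 @ 65) → take 3/22 of B → 5.32; 71/71 used.
5 item(s) taken whole; one partial (take 3/22 of B).

5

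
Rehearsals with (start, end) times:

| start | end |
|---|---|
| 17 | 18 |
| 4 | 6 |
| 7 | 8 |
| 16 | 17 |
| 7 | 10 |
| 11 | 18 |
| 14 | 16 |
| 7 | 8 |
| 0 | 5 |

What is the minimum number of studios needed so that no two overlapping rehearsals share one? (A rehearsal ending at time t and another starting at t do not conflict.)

Count concurrent intervals with a sweep; the peak is the room count.
Events (time:±→running): 0:+→1 4:+→2 5:-→1 6:-→0 7:+→1 7:+→2 7:+→3 … peak 3.

3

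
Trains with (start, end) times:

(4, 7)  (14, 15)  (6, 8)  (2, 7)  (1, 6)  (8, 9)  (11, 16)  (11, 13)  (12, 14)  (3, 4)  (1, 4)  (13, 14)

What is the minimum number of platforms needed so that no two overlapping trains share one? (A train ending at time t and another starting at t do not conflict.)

4

Events (time:±→running): 1:+→1 1:+→2 2:+→3 3:+→4 … peak 4.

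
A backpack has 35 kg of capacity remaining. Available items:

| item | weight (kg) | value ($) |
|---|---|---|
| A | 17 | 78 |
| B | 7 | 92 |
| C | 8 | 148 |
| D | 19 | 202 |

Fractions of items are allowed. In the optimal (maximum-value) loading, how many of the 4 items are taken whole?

Greedy by value/weight ratio, highest first.
Order: C (148/8=18.50) > B (92/7=13.14) > D (202/19=10.63) > A (78/17=4.59)
Fill: take C (8 @ 148) → take B (7 @ 92) → take D (19 @ 202) → take 1/17 of A → 4.59; 35/35 used.
3 item(s) taken whole; one partial (take 1/17 of A).

3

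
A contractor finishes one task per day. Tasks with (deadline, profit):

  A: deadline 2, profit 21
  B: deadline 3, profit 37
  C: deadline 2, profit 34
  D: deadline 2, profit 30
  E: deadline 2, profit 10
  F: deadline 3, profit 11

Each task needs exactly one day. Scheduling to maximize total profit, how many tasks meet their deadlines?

Take jobs in profit order; each goes to the latest open slot no later than its deadline.
Profit order: B=37 C=34 D=30 A=21 F=11 E=10
Assign: B→slot 3, C→slot 2, D→slot 1, A skipped, F skipped, E skipped.
Slots: [1:D] [2:C] [3:B]
3 of 6 scheduled.

3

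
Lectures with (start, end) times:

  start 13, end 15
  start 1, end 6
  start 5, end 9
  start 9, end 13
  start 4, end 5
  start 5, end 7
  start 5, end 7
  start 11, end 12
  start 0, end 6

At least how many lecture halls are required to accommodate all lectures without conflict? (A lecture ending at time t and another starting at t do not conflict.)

5

starts: [0, 1, 4, 5, 5, 5, 9, 11, 13]
ends:   [5, 6, 6, 7, 7, 9, 12, 13, 15]
s0→1 s1→2 s4→3 e5→2 s5→3 s5→4 s5→5  — peak 5.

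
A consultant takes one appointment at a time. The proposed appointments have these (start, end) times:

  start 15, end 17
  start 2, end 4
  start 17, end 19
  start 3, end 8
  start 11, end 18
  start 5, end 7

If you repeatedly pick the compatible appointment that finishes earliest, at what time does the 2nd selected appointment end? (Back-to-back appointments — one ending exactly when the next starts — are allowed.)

Greedy by earliest finish: after sorting by end time, pick each interval compatible with the last pick.
By end time: (2,4), (5,7), (3,8), (15,17), (11,18), (17,19).
Pick (2,4); next start ≥ 4 → (5,7); next start ≥ 7 → (15,17); next start ≥ 17 → (17,19).
Selected: (2,4) (5,7) (15,17) (17,19)

7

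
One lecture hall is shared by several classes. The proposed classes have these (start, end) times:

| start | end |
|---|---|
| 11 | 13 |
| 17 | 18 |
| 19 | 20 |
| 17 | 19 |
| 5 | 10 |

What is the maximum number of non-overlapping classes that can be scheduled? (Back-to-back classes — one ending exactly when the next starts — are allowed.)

4

Order by finish time; keep every interval that doesn't clash with the previous kept one.
Sorted by end: (5,10)  (11,13)  (17,18)  (17,19)  (19,20)
take (5,10); take (11,13); take (17,18); take (19,20).
Selected 4 classes.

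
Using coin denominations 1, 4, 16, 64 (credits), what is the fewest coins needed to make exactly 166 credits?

166 = 2×64 + 2×16 + 1×4 + 2×1
Total coins = 2 + 2 + 1 + 2 = 7

7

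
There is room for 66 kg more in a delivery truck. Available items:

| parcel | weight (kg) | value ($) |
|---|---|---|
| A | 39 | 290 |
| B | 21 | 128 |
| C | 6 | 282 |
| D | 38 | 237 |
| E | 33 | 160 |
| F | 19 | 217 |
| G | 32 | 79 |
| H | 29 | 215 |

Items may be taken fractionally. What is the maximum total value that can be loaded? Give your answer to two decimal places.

803.83

Order: C (282/6=47.00) > F (217/19=11.42) > A (290/39=7.44) > H (215/29=7.41) > D (237/38=6.24) > B (128/21=6.10) > E (160/33=4.85) > G (79/32=2.47)
Fill: take C (6 @ 282) → take F (19 @ 217) → take A (39 @ 290) → take 2/29 of H → 14.83; 66/66 used.
Total value = 803.83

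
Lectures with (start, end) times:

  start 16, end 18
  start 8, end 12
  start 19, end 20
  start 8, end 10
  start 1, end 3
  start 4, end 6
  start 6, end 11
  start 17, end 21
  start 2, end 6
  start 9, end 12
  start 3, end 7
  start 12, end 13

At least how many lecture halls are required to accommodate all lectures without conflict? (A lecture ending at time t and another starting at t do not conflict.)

Events (time:±→running): 1:+→1 2:+→2 3:-→1 3:+→2 4:+→3 6:-→2 6:-→1 6:+→2 7:-→1 8:+→2 8:+→3 9:+→4 … peak 4.

4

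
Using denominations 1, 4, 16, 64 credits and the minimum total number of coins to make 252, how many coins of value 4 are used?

252 − 3×64→60 − 3×16→12 − 3×4→0
Count of 4: 3

3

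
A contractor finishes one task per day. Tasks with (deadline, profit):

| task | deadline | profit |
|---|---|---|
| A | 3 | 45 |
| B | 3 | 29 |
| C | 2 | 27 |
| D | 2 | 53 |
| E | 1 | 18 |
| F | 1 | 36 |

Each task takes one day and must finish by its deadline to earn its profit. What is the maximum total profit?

134

Sort by profit descending; place each in the latest free slot ≤ its deadline.
By profit: D(d2,53), A(d3,45), F(d1,36), B(d3,29), C(d2,27), E(d1,18)
D→slot 2; A→slot 3; F→slot 1; B skipped; C skipped; E skipped.
Profit = 36 + 53 + 45 = 134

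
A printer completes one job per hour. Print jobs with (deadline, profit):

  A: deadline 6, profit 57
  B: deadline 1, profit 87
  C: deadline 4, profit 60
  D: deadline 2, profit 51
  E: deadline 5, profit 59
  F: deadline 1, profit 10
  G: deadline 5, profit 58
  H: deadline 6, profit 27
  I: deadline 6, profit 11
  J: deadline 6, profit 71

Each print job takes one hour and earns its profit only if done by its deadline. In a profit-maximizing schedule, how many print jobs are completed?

6

Profit order: B=87 J=71 C=60 E=59 G=58 A=57 D=51 H=27 I=11 F=10
Assign: B→slot 1, J→slot 6, C→slot 4, E→slot 5, G→slot 3, A→slot 2, D skipped, H skipped, I skipped, F skipped.
Slots: [1:B] [2:A] [3:G] [4:C] [5:E] [6:J]
6 of 10 scheduled.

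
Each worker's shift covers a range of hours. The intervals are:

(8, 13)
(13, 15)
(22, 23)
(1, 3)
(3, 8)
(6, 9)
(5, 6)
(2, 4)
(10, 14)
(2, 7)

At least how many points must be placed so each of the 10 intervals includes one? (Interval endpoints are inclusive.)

4

Sort by right endpoint; whenever an interval is uncovered, place a point at its right end.
By right end: [1,3]  [2,4]  [5,6]  [2,7]  [3,8]  [6,9]  [8,13]  [10,14]  [13,15]  [22,23]
[1,3] uncovered → point at 3; [5,6] uncovered → point at 6; [8,13] uncovered → point at 13; [22,23] uncovered → point at 23.
Points: 3, 6, 13, 23 (4 total).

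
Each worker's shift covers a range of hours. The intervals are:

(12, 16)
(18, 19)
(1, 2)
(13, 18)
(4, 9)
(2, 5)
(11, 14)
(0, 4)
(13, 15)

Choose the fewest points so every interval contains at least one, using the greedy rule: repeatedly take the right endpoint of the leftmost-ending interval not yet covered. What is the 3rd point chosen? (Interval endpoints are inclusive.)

14

Sort by right endpoint; whenever an interval is uncovered, place a point at its right end.
Sorted: [1,2] [0,4] [2,5] [4,9] [11,14] [13,15] [12,16] [13,18] [18,19]
{[1,2],[0,4],[2,5]} hit by 2; {[4,9]} hit by 9; {[11,14],[13,15],[12,16],[13,18]} hit by 14; {[18,19]} hit by 19.
Points: 2, 9, 14, 19 (4 total).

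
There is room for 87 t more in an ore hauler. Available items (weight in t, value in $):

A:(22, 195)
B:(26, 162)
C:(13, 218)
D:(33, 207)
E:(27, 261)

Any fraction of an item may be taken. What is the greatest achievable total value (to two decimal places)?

830.82

Sort by value per unit weight and fill in that order.
Order: C (218/13=16.77) > E (261/27=9.67) > A (195/22=8.86) > D (207/33=6.27) > B (162/26=6.23)
Fill: take C (13 @ 218) → take E (27 @ 261) → take A (22 @ 195) → take 25/33 of D → 156.82; 87/87 used.
Total value = 830.82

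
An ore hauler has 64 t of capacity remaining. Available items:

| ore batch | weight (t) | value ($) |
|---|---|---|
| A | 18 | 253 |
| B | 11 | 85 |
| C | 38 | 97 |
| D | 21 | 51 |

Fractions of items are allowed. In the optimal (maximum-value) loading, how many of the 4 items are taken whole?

Greedy by value/weight ratio, highest first.
Ratios (sorted): A 14.06, B 7.73, C 2.55, D 2.43
take A (18 @ 253); take B (11 @ 85); take 35/38 of C → 89.34. Capacity used 64/64.
2 item(s) taken whole; one partial (take 35/38 of C).

2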